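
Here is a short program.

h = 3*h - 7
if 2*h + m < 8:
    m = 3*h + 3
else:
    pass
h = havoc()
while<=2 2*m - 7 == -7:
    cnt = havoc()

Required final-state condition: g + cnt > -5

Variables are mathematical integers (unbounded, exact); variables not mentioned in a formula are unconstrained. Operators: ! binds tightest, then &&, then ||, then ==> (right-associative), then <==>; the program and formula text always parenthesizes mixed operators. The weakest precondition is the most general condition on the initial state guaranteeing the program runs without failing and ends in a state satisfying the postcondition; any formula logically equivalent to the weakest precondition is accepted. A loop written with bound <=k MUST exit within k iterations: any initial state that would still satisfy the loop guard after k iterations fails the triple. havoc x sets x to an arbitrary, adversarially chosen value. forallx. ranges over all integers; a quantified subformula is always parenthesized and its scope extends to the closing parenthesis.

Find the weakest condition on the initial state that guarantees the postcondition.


Working backward. After the program, the postcondition g + cnt > -5 must hold; in canonical form it is cnt + g > -5.
Before the loop (bound <=2), unroll the exhaustion recursion (WP_0 = exit-now case; WP_j = one more guarded iteration, up to j = 2):
  WP_0: (!(2*m == 0)) && cnt + g > -5
  WP_1: (2*m == 0 ==> (forall cnt_1. ((!(2*m == 0)) && cnt_1 + g > -5))) && ((!(2*m == 0)) ==> cnt + g > -5)
  WP_2: (2*m == 0 ==> (forall cnt_2. ((2*m == 0 ==> (forall cnt_1. ((!(2*m == 0)) && cnt_1 + g > -5))) && ((!(2*m == 0)) ==> cnt_2 + g > -5)))) && ((!(2*m == 0)) ==> cnt + g > -5)
So before the loop: (2*m == 0 ==> (forall cnt_2. ((2*m == 0 ==> (forall cnt_1. ((!(2*m == 0)) && cnt_1 + g > -5))) && ((!(2*m == 0)) ==> cnt_2 + g > -5)))) && ((!(2*m == 0)) ==> cnt + g > -5)
Before havoc h: (2*m == 0 ==> (forall cnt_2. ((2*m == 0 ==> (forall cnt_1. ((!(2*m == 0)) && cnt_1 + g > -5))) && ((!(2*m == 0)) ==> cnt_2 + g > -5)))) && ((!(2*m == 0)) ==> cnt + g > -5)
Then branch requires (6*h == -6 ==> (forall cnt_2. ((6*h == -6 ==> (forall cnt_1. ((!(6*h == -6)) && cnt_1 + g > -5))) && ((!(6*h == -6)) ==> cnt_2 + g > -5)))) && ((!(6*h == -6)) ==> cnt + g > -5); else branch requires (2*m == 0 ==> (forall cnt_2. ((2*m == 0 ==> (forall cnt_1. ((!(2*m == 0)) && cnt_1 + g > -5))) && ((!(2*m == 0)) ==> cnt_2 + g > -5)))) && ((!(2*m == 0)) ==> cnt + g > -5).
Before the if: (2*h + m < 8 ==> ((6*h == -6 ==> (forall cnt_2. ((6*h == -6 ==> (forall cnt_1. ((!(6*h == -6)) && cnt_1 + g > -5))) && ((!(6*h == -6)) ==> cnt_2 + g > -5)))) && ((!(6*h == -6)) ==> cnt + g > -5))) && ((!(2*h + m < 8)) ==> ((2*m == 0 ==> (forall cnt_2. ((2*m == 0 ==> (forall cnt_1. ((!(2*m == 0)) && cnt_1 + g > -5))) && ((!(2*m == 0)) ==> cnt_2 + g > -5)))) && ((!(2*m == 0)) ==> cnt + g > -5)))
Before h := 3*h - 7: (6*h + m < 22 ==> ((18*h == 36 ==> (forall cnt_2. ((18*h == 36 ==> (forall cnt_1. ((!(18*h == 36)) && cnt_1 + g > -5))) && ((!(18*h == 36)) ==> cnt_2 + g > -5)))) && ((!(18*h == 36)) ==> cnt + g > -5))) && ((!(6*h + m < 22)) ==> ((2*m == 0 ==> (forall cnt_2. ((2*m == 0 ==> (forall cnt_1. ((!(2*m == 0)) && cnt_1 + g > -5))) && ((!(2*m == 0)) ==> cnt_2 + g > -5)))) && ((!(2*m == 0)) ==> cnt + g > -5)))
Answer: WP = (6*h + m < 22 ==> ((18*h == 36 ==> (forall cnt_2. ((18*h == 36 ==> (forall cnt_1. ((!(18*h == 36)) && cnt_1 + g > -5))) && ((!(18*h == 36)) ==> cnt_2 + g > -5)))) && ((!(18*h == 36)) ==> cnt + g > -5))) && ((!(6*h + m < 22)) ==> ((2*m == 0 ==> (forall cnt_2. ((2*m == 0 ==> (forall cnt_1. ((!(2*m == 0)) && cnt_1 + g > -5))) && ((!(2*m == 0)) ==> cnt_2 + g > -5)))) && ((!(2*m == 0)) ==> cnt + g > -5)))


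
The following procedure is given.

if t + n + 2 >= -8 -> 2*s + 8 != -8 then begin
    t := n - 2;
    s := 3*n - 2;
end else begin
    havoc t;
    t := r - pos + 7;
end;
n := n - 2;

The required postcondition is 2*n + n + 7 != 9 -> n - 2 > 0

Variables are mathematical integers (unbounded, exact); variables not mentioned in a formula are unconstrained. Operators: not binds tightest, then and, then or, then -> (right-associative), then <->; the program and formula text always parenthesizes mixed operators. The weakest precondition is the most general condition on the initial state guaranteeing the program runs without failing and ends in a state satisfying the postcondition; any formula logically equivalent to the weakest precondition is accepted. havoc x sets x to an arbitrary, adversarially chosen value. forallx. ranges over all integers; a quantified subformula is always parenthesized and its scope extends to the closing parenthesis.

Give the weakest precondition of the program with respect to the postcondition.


Working backward. After the program, the postcondition 2*n + n + 7 != 9 -> n - 2 > 0 must hold; in canonical form it is 3*n != 2 -> n > 2.
Before n := n - 2: 3*n != 8 -> n > 4
Then branch requires 3*n != 8 -> n > 4; else branch requires 3*n != 8 -> n > 4.
Before the if: ((n + t >= -10 -> 2*s != -16) -> (3*n != 8 -> n > 4)) and ((not (n + t >= -10 -> 2*s != -16)) -> (3*n != 8 -> n > 4))
Answer: WP = ((n + t >= -10 -> 2*s != -16) -> (3*n != 8 -> n > 4)) and ((not (n + t >= -10 -> 2*s != -16)) -> (3*n != 8 -> n > 4))


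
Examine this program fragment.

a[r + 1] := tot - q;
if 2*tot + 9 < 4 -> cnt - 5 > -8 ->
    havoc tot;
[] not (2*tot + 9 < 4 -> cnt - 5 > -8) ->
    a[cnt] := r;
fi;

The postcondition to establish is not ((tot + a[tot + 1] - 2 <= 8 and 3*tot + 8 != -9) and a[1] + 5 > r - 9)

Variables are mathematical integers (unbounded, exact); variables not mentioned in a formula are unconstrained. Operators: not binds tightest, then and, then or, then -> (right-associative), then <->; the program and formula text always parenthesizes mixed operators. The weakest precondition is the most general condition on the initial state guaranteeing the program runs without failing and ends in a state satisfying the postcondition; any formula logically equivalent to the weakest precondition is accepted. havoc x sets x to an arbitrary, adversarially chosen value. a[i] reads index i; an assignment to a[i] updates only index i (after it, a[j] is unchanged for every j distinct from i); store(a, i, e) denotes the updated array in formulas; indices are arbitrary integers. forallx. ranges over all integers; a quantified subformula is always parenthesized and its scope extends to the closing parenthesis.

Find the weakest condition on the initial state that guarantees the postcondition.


Working backward. After the program, the postcondition not ((tot + a[tot + 1] - 2 <= 8 and 3*tot + 8 != -9) and a[1] + 5 > r - 9) must hold; in canonical form it is not (a[tot + 1] + tot <= 10 and 3*tot != -17 and a[1] > r - 14).
Then branch requires forall tot_1. (not (a[tot_1 + 1] + tot_1 <= 10 and 3*tot_1 != -17 and a[1] > r - 14)); else branch requires not (store(a, cnt, r)[tot + 1] + tot <= 10 and 3*tot != -17 and store(a, cnt, r)[1] > r - 14).
Before the if: ((2*tot < -5 -> cnt > -3) -> (forall tot_1. (not (a[tot_1 + 1] + tot_1 <= 10 and 3*tot_1 != -17 and a[1] > r - 14)))) and ((not (2*tot < -5 -> cnt > -3)) -> (not (store(a, cnt, r)[tot + 1] + tot <= 10 and 3*tot != -17 and store(a, cnt, r)[1] > r - 14)))
Before a[r + 1] := tot - q: ((2*tot < -5 -> cnt > -3) -> (forall tot_1. (not (store(a, r + 1, -q + tot)[tot_1 + 1] + tot_1 <= 10 and 3*tot_1 != -17 and store(a, r + 1, -q + tot)[1] > r - 14)))) and ((not (2*tot < -5 -> cnt > -3)) -> (not (store(store(a, r + 1, -q + tot), cnt, r)[tot + 1] + tot <= 10 and 3*tot != -17 and store(store(a, r + 1, -q + tot), cnt, r)[1] > r - 14)))
Answer: WP = ((2*tot < -5 -> cnt > -3) -> (forall tot_1. (not (store(a, r + 1, -q + tot)[tot_1 + 1] + tot_1 <= 10 and 3*tot_1 != -17 and store(a, r + 1, -q + tot)[1] > r - 14)))) and ((not (2*tot < -5 -> cnt > -3)) -> (not (store(store(a, r + 1, -q + tot), cnt, r)[tot + 1] + tot <= 10 and 3*tot != -17 and store(store(a, r + 1, -q + tot), cnt, r)[1] > r - 14)))


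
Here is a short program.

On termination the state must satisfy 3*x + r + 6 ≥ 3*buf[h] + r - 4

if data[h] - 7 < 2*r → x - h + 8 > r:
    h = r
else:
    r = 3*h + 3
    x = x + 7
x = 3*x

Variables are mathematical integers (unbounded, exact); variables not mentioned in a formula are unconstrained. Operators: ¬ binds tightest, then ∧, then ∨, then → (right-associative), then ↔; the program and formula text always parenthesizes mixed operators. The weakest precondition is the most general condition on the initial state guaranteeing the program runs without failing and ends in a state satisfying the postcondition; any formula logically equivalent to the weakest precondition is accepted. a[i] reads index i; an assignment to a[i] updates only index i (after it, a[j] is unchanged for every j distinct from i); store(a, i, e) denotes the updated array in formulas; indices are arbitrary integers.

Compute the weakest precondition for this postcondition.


Working backward. After the program, the postcondition 3*x + r + 6 ≥ 3*buf[h] + r - 4 must hold; in canonical form it is 3*x ≥ 3*buf[h] - 10.
Before x := 3*x: 9*x ≥ 3*buf[h] - 10
Then branch requires 9*x ≥ 3*buf[r] - 10; else branch requires 9*x ≥ 3*buf[h] - 73.
Before the if: ((data[h] < 2*r + 7 → x > h + r - 8) → 9*x ≥ 3*buf[r] - 10) ∧ ((¬(data[h] < 2*r + 7 → x > h + r - 8)) → 9*x ≥ 3*buf[h] - 73)
Answer: WP = ((data[h] < 2*r + 7 → x > h + r - 8) → 9*x ≥ 3*buf[r] - 10) ∧ ((¬(data[h] < 2*r + 7 → x > h + r - 8)) → 9*x ≥ 3*buf[h] - 73)


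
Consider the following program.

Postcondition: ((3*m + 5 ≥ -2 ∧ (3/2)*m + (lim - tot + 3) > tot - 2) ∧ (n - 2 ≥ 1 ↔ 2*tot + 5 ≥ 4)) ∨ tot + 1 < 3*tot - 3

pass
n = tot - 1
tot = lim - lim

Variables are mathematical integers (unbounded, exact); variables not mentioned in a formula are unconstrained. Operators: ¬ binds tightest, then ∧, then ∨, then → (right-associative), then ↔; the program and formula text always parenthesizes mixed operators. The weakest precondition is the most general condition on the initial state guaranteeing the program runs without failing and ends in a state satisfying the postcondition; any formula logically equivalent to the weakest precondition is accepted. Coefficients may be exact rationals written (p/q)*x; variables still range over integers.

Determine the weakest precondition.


Working backward. After the program, the postcondition ((3*m + 5 ≥ -2 ∧ (3/2)*m + (lim - tot + 3) > tot - 2) ∧ (n - 2 ≥ 1 ↔ 2*tot + 5 ≥ 4)) ∨ tot + 1 < 3*tot - 3 must hold; in canonical form it is (3*m ≥ -7 ∧ lim + (3/2)*m > 2*tot - 5 ∧ (n ≥ 3 ↔ 2*tot ≥ -1)) ∨ 2*tot > 4.
Before tot := lim - lim: 3*m ≥ -7 ∧ lim + (3/2)*m > -5 ∧ n ≥ 3
Before n := tot - 1: 3*m ≥ -7 ∧ lim + (3/2)*m > -5 ∧ tot ≥ 4
Before skip: 3*m ≥ -7 ∧ lim + (3/2)*m > -5 ∧ tot ≥ 4
Answer: WP = 3*m ≥ -7 ∧ lim + (3/2)*m > -5 ∧ tot ≥ 4


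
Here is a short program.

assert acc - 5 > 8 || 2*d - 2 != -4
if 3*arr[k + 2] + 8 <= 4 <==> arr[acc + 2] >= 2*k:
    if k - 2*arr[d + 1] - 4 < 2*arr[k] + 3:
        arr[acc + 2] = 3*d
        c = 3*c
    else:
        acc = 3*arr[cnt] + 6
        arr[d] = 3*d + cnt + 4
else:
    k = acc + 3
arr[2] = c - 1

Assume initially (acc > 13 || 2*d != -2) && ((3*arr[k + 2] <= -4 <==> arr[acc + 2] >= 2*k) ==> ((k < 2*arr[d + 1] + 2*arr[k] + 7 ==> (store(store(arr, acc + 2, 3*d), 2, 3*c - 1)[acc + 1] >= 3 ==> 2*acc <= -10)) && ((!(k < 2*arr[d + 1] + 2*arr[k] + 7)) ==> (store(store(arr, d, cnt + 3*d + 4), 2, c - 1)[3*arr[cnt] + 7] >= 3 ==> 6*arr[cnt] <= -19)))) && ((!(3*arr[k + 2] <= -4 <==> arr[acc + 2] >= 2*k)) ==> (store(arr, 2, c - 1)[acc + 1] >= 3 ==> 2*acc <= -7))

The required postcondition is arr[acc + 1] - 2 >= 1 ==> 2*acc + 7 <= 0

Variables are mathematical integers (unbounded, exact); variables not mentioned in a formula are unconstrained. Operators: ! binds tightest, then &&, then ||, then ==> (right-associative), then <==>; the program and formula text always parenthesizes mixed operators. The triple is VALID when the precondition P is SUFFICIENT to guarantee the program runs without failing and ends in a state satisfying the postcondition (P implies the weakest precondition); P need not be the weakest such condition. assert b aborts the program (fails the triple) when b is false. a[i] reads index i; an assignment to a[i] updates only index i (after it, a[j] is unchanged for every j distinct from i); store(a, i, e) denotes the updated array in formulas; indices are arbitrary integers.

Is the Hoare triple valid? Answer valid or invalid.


Working backward. After the program, the postcondition arr[acc + 1] - 2 >= 1 ==> 2*acc + 7 <= 0 must hold; in canonical form it is arr[acc + 1] >= 3 ==> 2*acc <= -7.
Before arr[2] := c - 1: store(arr, 2, c - 1)[acc + 1] >= 3 ==> 2*acc <= -7
Then branch requires (k < 2*arr[d + 1] + 2*arr[k] + 7 ==> (store(store(arr, acc + 2, 3*d), 2, 3*c - 1)[acc + 1] >= 3 ==> 2*acc <= -7)) && ((!(k < 2*arr[d + 1] + 2*arr[k] + 7)) ==> (store(store(arr, d, cnt + 3*d + 4), 2, c - 1)[3*arr[cnt] + 7] >= 3 ==> 6*arr[cnt] <= -19)); else branch requires store(arr, 2, c - 1)[acc + 1] >= 3 ==> 2*acc <= -7.
Before the if: ((3*arr[k + 2] <= -4 <==> arr[acc + 2] >= 2*k) ==> ((k < 2*arr[d + 1] + 2*arr[k] + 7 ==> (store(store(arr, acc + 2, 3*d), 2, 3*c - 1)[acc + 1] >= 3 ==> 2*acc <= -7)) && ((!(k < 2*arr[d + 1] + 2*arr[k] + 7)) ==> (store(store(arr, d, cnt + 3*d + 4), 2, c - 1)[3*arr[cnt] + 7] >= 3 ==> 6*arr[cnt] <= -19)))) && ((!(3*arr[k + 2] <= -4 <==> arr[acc + 2] >= 2*k)) ==> (store(arr, 2, c - 1)[acc + 1] >= 3 ==> 2*acc <= -7))
Before assert acc - 5 > 8 || 2*d - 2 != -4: (acc > 13 || 2*d != -2) && ((3*arr[k + 2] <= -4 <==> arr[acc + 2] >= 2*k) ==> ((k < 2*arr[d + 1] + 2*arr[k] + 7 ==> (store(store(arr, acc + 2, 3*d), 2, 3*c - 1)[acc + 1] >= 3 ==> 2*acc <= -7)) && ((!(k < 2*arr[d + 1] + 2*arr[k] + 7)) ==> (store(store(arr, d, cnt + 3*d + 4), 2, c - 1)[3*arr[cnt] + 7] >= 3 ==> 6*arr[cnt] <= -19)))) && ((!(3*arr[k + 2] <= -4 <==> arr[acc + 2] >= 2*k)) ==> (store(arr, 2, c - 1)[acc + 1] >= 3 ==> 2*acc <= -7))
The weakest precondition is (acc > 13 || 2*d != -2) && ((3*arr[k + 2] <= -4 <==> arr[acc + 2] >= 2*k) ==> ((k < 2*arr[d + 1] + 2*arr[k] + 7 ==> (store(store(arr, acc + 2, 3*d), 2, 3*c - 1)[acc + 1] >= 3 ==> 2*acc <= -7)) && ((!(k < 2*arr[d + 1] + 2*arr[k] + 7)) ==> (store(store(arr, d, cnt + 3*d + 4), 2, c - 1)[3*arr[cnt] + 7] >= 3 ==> 6*arr[cnt] <= -19)))) && ((!(3*arr[k + 2] <= -4 <==> arr[acc + 2] >= 2*k)) ==> (store(arr, 2, c - 1)[acc + 1] >= 3 ==> 2*acc <= -7)).
Check whether (acc > 13 || 2*d != -2) && ((3*arr[k + 2] <= -4 <==> arr[acc + 2] >= 2*k) ==> ((k < 2*arr[d + 1] + 2*arr[k] + 7 ==> (store(store(arr, acc + 2, 3*d), 2, 3*c - 1)[acc + 1] >= 3 ==> 2*acc <= -10)) && ((!(k < 2*arr[d + 1] + 2*arr[k] + 7)) ==> (store(store(arr, d, cnt + 3*d + 4), 2, c - 1)[3*arr[cnt] + 7] >= 3 ==> 6*arr[cnt] <= -19)))) && ((!(3*arr[k + 2] <= -4 <==> arr[acc + 2] >= 2*k)) ==> (store(arr, 2, c - 1)[acc + 1] >= 3 ==> 2*acc <= -7)) implies it.
Every state satisfying the precondition satisfies the weakest precondition: the implication holds.
Answer: valid


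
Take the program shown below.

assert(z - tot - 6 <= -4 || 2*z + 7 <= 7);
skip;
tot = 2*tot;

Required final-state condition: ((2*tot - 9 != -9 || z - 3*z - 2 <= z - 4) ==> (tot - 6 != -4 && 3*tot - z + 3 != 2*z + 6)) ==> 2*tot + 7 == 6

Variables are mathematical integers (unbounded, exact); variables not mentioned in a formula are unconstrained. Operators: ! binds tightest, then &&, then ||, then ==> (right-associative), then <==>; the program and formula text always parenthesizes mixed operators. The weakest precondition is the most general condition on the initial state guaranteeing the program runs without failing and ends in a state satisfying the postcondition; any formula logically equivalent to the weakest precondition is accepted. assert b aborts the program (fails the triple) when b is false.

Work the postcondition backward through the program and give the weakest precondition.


Working backward. After the program, the postcondition ((2*tot - 9 != -9 || z - 3*z - 2 <= z - 4) ==> (tot - 6 != -4 && 3*tot - z + 3 != 2*z + 6)) ==> 2*tot + 7 == 6 must hold; in canonical form it is ((2*tot != 0 || 3*z >= 2) ==> (tot != 2 && 3*tot != 3*z + 3)) ==> 2*tot == -1.
Before tot := 2*tot: ((4*tot != 0 || 3*z >= 2) ==> (2*tot != 2 && 6*tot != 3*z + 3)) ==> 4*tot == -1
Before skip: ((4*tot != 0 || 3*z >= 2) ==> (2*tot != 2 && 6*tot != 3*z + 3)) ==> 4*tot == -1
Before assert z - tot - 6 <= -4 || 2*z + 7 <= 7: (z <= tot + 2 || 2*z <= 0) && (((4*tot != 0 || 3*z >= 2) ==> (2*tot != 2 && 6*tot != 3*z + 3)) ==> 4*tot == -1)
Answer: WP = (z <= tot + 2 || 2*z <= 0) && (((4*tot != 0 || 3*z >= 2) ==> (2*tot != 2 && 6*tot != 3*z + 3)) ==> 4*tot == -1)


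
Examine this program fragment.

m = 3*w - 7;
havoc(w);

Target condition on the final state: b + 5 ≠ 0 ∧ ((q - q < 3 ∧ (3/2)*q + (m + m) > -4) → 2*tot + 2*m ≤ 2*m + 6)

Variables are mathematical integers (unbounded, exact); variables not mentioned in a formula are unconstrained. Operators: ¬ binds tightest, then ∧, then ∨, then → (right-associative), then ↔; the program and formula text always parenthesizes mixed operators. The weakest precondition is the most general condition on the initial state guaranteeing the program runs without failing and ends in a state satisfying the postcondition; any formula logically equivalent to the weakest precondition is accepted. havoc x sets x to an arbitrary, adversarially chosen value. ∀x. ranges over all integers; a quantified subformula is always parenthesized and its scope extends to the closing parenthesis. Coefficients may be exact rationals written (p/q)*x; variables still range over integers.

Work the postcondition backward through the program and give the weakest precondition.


Working backward. After the program, the postcondition b + 5 ≠ 0 ∧ ((q - q < 3 ∧ (3/2)*q + (m + m) > -4) → 2*tot + 2*m ≤ 2*m + 6) must hold; in canonical form it is b ≠ -5 ∧ (2*m + (3/2)*q > -4 → 2*tot ≤ 6).
Before havoc w: b ≠ -5 ∧ (2*m + (3/2)*q > -4 → 2*tot ≤ 6)
Before m := 3*w - 7: b ≠ -5 ∧ ((3/2)*q + 6*w > 10 → 2*tot ≤ 6)
Answer: WP = b ≠ -5 ∧ ((3/2)*q + 6*w > 10 → 2*tot ≤ 6)


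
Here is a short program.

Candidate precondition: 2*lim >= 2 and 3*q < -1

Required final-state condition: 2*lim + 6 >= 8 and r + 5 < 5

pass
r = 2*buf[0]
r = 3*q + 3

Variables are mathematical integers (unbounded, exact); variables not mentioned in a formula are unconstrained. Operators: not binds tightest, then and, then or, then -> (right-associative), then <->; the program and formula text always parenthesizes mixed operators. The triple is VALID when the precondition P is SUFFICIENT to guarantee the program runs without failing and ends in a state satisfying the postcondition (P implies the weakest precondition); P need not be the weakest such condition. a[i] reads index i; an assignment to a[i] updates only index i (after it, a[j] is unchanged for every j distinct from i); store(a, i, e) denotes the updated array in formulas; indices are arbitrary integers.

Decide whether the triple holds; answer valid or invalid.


Working backward. After the program, the postcondition 2*lim + 6 >= 8 and r + 5 < 5 must hold; in canonical form it is 2*lim >= 2 and r < 0.
Before r := 3*q + 3: 2*lim >= 2 and 3*q < -3
Before r := 2*buf[0]: 2*lim >= 2 and 3*q < -3
Before skip: 2*lim >= 2 and 3*q < -3
The weakest precondition is 2*lim >= 2 and 3*q < -3.
Check whether 2*lim >= 2 and 3*q < -1 implies it.
Countermodel: at the initial state lim = 1, q = -1, the precondition holds but the weakest precondition fails.
Answer: invalid


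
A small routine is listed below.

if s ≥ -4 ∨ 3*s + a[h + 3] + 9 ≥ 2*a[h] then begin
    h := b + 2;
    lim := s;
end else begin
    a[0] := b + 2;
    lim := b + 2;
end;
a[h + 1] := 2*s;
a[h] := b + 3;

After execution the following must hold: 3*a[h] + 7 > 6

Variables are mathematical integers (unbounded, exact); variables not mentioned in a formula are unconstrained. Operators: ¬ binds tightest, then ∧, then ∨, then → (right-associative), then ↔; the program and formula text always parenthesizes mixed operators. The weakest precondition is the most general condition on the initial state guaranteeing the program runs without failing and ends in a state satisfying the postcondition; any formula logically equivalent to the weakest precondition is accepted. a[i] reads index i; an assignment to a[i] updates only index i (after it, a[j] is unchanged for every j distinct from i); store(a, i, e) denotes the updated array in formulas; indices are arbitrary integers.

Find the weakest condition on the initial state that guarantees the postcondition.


Working backward. After the program, the postcondition 3*a[h] + 7 > 6 must hold; in canonical form it is 3*a[h] > -1.
Before a[h] := b + 3: 3*store(a, h, b + 3)[h] > -1
Before a[h + 1] := 2*s: 3*store(store(a, h + 1, 2*s), h, b + 3)[h] > -1
Then branch requires 3*store(store(a, b + 3, 2*s), b + 2, b + 3)[b + 2] > -1; else branch requires 3*store(store(store(a, 0, b + 2), h + 1, 2*s), h, b + 3)[h] > -1.
Before the if: ((s ≥ -4 ∨ a[h + 3] + 3*s ≥ 2*a[h] - 9) → 3*store(store(a, b + 3, 2*s), b + 2, b + 3)[b + 2] > -1) ∧ ((¬(s ≥ -4 ∨ a[h + 3] + 3*s ≥ 2*a[h] - 9)) → 3*store(store(store(a, 0, b + 2), h + 1, 2*s), h, b + 3)[h] > -1)
Answer: WP = ((s ≥ -4 ∨ a[h + 3] + 3*s ≥ 2*a[h] - 9) → 3*store(store(a, b + 3, 2*s), b + 2, b + 3)[b + 2] > -1) ∧ ((¬(s ≥ -4 ∨ a[h + 3] + 3*s ≥ 2*a[h] - 9)) → 3*store(store(store(a, 0, b + 2), h + 1, 2*s), h, b + 3)[h] > -1)


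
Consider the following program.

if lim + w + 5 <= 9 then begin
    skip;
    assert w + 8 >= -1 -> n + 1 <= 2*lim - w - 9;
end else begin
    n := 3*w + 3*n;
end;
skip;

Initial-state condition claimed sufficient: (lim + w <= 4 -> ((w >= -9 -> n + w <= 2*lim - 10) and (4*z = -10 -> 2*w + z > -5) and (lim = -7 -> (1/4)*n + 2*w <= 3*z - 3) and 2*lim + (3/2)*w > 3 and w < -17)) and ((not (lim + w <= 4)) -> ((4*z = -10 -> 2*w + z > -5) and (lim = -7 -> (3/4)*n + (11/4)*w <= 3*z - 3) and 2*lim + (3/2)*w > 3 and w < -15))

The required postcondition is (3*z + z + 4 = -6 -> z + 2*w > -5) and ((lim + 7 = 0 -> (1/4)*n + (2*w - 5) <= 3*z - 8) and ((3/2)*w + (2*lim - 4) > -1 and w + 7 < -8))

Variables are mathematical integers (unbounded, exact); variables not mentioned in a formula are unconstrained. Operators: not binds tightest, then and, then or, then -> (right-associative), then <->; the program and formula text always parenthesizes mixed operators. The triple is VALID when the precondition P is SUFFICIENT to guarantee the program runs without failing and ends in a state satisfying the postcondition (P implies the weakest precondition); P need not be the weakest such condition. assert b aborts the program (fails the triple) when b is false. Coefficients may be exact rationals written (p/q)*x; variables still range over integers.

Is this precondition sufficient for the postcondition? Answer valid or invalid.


Working backward. After the program, the postcondition (3*z + z + 4 = -6 -> z + 2*w > -5) and ((lim + 7 = 0 -> (1/4)*n + (2*w - 5) <= 3*z - 8) and ((3/2)*w + (2*lim - 4) > -1 and w + 7 < -8)) must hold; in canonical form it is (4*z = -10 -> 2*w + z > -5) and (lim = -7 -> (1/4)*n + 2*w <= 3*z - 3) and 2*lim + (3/2)*w > 3 and w < -15.
Before skip: (4*z = -10 -> 2*w + z > -5) and (lim = -7 -> (1/4)*n + 2*w <= 3*z - 3) and 2*lim + (3/2)*w > 3 and w < -15
Then branch requires (w >= -9 -> n + w <= 2*lim - 10) and (4*z = -10 -> 2*w + z > -5) and (lim = -7 -> (1/4)*n + 2*w <= 3*z - 3) and 2*lim + (3/2)*w > 3 and w < -15; else branch requires (4*z = -10 -> 2*w + z > -5) and (lim = -7 -> (3/4)*n + (11/4)*w <= 3*z - 3) and 2*lim + (3/2)*w > 3 and w < -15.
Before the if: (lim + w <= 4 -> ((w >= -9 -> n + w <= 2*lim - 10) and (4*z = -10 -> 2*w + z > -5) and (lim = -7 -> (1/4)*n + 2*w <= 3*z - 3) and 2*lim + (3/2)*w > 3 and w < -15)) and ((not (lim + w <= 4)) -> ((4*z = -10 -> 2*w + z > -5) and (lim = -7 -> (3/4)*n + (11/4)*w <= 3*z - 3) and 2*lim + (3/2)*w > 3 and w < -15))
The weakest precondition is (lim + w <= 4 -> ((w >= -9 -> n + w <= 2*lim - 10) and (4*z = -10 -> 2*w + z > -5) and (lim = -7 -> (1/4)*n + 2*w <= 3*z - 3) and 2*lim + (3/2)*w > 3 and w < -15)) and ((not (lim + w <= 4)) -> ((4*z = -10 -> 2*w + z > -5) and (lim = -7 -> (3/4)*n + (11/4)*w <= 3*z - 3) and 2*lim + (3/2)*w > 3 and w < -15)).
Check whether (lim + w <= 4 -> ((w >= -9 -> n + w <= 2*lim - 10) and (4*z = -10 -> 2*w + z > -5) and (lim = -7 -> (1/4)*n + 2*w <= 3*z - 3) and 2*lim + (3/2)*w > 3 and w < -17)) and ((not (lim + w <= 4)) -> ((4*z = -10 -> 2*w + z > -5) and (lim = -7 -> (3/4)*n + (11/4)*w <= 3*z - 3) and 2*lim + (3/2)*w > 3 and w < -15)) implies it.
Every state satisfying the precondition satisfies the weakest precondition: the implication holds.
Answer: valid


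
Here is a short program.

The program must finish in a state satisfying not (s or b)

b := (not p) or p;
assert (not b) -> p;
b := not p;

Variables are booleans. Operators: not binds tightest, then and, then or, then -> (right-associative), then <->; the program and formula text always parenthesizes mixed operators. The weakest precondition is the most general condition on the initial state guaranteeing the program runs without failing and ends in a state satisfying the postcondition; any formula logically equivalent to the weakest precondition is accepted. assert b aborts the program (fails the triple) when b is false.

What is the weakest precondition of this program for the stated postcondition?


Working backward. After the program, not (s or b) must hold.
Before b := not p: not (s or (not p))
Before assert (not b) -> p: ((not b) -> p) and (not (s or (not p)))
Before b := (not p) or p: not (s or (not p))
Answer: WP = not (s or (not p))


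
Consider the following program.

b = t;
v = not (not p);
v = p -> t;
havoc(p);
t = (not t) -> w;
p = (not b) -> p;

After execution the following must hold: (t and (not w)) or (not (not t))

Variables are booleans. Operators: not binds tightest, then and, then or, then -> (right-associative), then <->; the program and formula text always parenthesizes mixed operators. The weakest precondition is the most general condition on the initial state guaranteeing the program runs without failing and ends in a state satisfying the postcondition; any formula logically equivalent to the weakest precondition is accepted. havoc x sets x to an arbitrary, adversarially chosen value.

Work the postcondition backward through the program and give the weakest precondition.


Working backward. After the program, the postcondition (t and (not w)) or (not (not t)) must hold; in canonical form it is (t and (not w)) or t.
Before p := (not b) -> p: (t and (not w)) or t
Before t := (not t) -> w: (((not t) -> w) and (not w)) or ((not t) -> w)
Before havoc p: (((not t) -> w) and (not w)) or ((not t) -> w)
Before v := p -> t: (((not t) -> w) and (not w)) or ((not t) -> w)
Before v := not (not p): (((not t) -> w) and (not w)) or ((not t) -> w)
Before b := t: (((not t) -> w) and (not w)) or ((not t) -> w)
Answer: WP = (((not t) -> w) and (not w)) or ((not t) -> w)


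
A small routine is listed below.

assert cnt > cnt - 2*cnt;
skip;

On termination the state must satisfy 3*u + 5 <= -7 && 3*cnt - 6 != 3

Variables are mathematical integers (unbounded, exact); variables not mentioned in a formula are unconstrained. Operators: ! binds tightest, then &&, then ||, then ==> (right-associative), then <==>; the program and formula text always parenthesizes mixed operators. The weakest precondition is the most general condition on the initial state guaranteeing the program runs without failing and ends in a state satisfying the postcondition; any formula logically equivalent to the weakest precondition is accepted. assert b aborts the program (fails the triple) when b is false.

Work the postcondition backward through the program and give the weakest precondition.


Working backward. After the program, the postcondition 3*u + 5 <= -7 && 3*cnt - 6 != 3 must hold; in canonical form it is 3*u <= -12 && 3*cnt != 9.
Before skip: 3*u <= -12 && 3*cnt != 9
Before assert cnt > cnt - 2*cnt: 2*cnt > 0 && 3*u <= -12 && 3*cnt != 9
Answer: WP = 2*cnt > 0 && 3*u <= -12 && 3*cnt != 9


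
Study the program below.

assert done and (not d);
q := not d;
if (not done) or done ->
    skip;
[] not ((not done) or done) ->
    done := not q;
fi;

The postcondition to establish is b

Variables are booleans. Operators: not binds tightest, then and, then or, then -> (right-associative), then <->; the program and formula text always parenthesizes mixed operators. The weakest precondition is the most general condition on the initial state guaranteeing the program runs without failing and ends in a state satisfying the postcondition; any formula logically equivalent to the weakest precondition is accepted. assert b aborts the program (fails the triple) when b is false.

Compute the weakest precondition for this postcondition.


Working backward. After the program, b must hold.
Then branch requires b; else branch requires b.
Before the if: b
Before q := not d: b
Before assert done and (not d): done and (not d) and b
Answer: WP = done and (not d) and b


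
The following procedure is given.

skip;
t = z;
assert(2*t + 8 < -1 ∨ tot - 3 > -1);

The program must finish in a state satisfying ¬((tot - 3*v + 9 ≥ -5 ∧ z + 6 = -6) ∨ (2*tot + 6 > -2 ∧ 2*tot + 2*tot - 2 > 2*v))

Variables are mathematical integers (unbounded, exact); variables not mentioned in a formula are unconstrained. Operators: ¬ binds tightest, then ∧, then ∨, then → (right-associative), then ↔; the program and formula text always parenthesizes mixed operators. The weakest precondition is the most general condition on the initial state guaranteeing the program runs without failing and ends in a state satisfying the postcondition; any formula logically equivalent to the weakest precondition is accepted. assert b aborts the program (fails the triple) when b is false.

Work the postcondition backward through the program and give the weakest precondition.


Working backward. After the program, the postcondition ¬((tot - 3*v + 9 ≥ -5 ∧ z + 6 = -6) ∨ (2*tot + 6 > -2 ∧ 2*tot + 2*tot - 2 > 2*v)) must hold; in canonical form it is ¬((tot ≥ 3*v - 14 ∧ z = -12) ∨ (2*tot > -8 ∧ 4*tot > 2*v + 2)).
Before assert 2*t + 8 < -1 ∨ tot - 3 > -1: (2*t < -9 ∨ tot > 2) ∧ (¬((tot ≥ 3*v - 14 ∧ z = -12) ∨ (2*tot > -8 ∧ 4*tot > 2*v + 2)))
Before t := z: (2*z < -9 ∨ tot > 2) ∧ (¬((tot ≥ 3*v - 14 ∧ z = -12) ∨ (2*tot > -8 ∧ 4*tot > 2*v + 2)))
Before skip: (2*z < -9 ∨ tot > 2) ∧ (¬((tot ≥ 3*v - 14 ∧ z = -12) ∨ (2*tot > -8 ∧ 4*tot > 2*v + 2)))
Answer: WP = (2*z < -9 ∨ tot > 2) ∧ (¬((tot ≥ 3*v - 14 ∧ z = -12) ∨ (2*tot > -8 ∧ 4*tot > 2*v + 2)))


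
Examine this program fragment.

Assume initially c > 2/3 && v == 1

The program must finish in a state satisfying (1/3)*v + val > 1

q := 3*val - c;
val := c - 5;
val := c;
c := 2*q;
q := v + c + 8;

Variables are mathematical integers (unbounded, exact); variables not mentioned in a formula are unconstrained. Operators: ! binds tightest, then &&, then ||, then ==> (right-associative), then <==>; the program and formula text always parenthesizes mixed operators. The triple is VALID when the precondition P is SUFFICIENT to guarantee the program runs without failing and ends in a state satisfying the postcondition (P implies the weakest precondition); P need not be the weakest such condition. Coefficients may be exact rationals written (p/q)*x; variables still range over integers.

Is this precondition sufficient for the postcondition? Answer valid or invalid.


Working backward. After the program, (1/3)*v + val > 1 must hold.
Before q := v + c + 8: (1/3)*v + val > 1
Before c := 2*q: (1/3)*v + val > 1
Before val := c: c + (1/3)*v > 1
Before val := c - 5: c + (1/3)*v > 1
Before q := 3*val - c: c + (1/3)*v > 1
The weakest precondition is c + (1/3)*v > 1.
Check whether c > 2/3 && v == 1 implies it.
Every state satisfying the precondition satisfies the weakest precondition: the implication holds.
Answer: valid


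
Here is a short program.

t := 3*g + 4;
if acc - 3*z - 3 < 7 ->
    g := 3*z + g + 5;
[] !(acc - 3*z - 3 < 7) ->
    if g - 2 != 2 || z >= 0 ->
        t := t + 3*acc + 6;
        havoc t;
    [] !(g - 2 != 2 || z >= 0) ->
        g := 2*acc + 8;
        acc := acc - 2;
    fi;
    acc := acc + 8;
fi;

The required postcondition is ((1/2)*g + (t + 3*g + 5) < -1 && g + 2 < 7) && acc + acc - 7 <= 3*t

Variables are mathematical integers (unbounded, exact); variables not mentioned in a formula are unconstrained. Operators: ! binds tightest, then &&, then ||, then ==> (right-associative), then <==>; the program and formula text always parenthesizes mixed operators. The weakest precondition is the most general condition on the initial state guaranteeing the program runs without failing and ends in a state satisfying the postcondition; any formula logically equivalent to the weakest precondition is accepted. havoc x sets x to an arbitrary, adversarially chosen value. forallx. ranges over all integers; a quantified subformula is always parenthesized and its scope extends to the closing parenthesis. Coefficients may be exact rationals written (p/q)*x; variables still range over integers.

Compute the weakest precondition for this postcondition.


Working backward. After the program, the postcondition ((1/2)*g + (t + 3*g + 5) < -1 && g + 2 < 7) && acc + acc - 7 <= 3*t must hold; in canonical form it is (7/2)*g + t < -6 && g < 5 && 2*acc <= 3*t + 7.
Then branch requires (7/2)*g + t + (21/2)*z < -47/2 && g + 3*z < 0 && 2*acc <= 3*t + 7; else branch requires ((g != 4 || z >= 0) ==> (forall t_1. ((7/2)*g + t_1 < -6 && g < 5 && 2*acc <= 3*t_1 - 9))) && ((!(g != 4 || z >= 0)) ==> (7*acc + t < -34 && 2*acc < -3 && 2*acc <= 3*t - 5)).
Before the if: (acc < 3*z + 10 ==> ((7/2)*g + t + (21/2)*z < -47/2 && g + 3*z < 0 && 2*acc <= 3*t + 7)) && ((!(acc < 3*z + 10)) ==> (((g != 4 || z >= 0) ==> (forall t_1. ((7/2)*g + t_1 < -6 && g < 5 && 2*acc <= 3*t_1 - 9))) && ((!(g != 4 || z >= 0)) ==> (7*acc + t < -34 && 2*acc < -3 && 2*acc <= 3*t - 5))))
Before t := 3*g + 4: (acc < 3*z + 10 ==> ((13/2)*g + (21/2)*z < -55/2 && g + 3*z < 0 && 2*acc <= 9*g + 19)) && ((!(acc < 3*z + 10)) ==> (((g != 4 || z >= 0) ==> (forall t_1. ((7/2)*g + t_1 < -6 && g < 5 && 2*acc <= 3*t_1 - 9))) && ((!(g != 4 || z >= 0)) ==> (7*acc + 3*g < -38 && 2*acc < -3 && 2*acc <= 9*g + 7))))
Answer: WP = (acc < 3*z + 10 ==> ((13/2)*g + (21/2)*z < -55/2 && g + 3*z < 0 && 2*acc <= 9*g + 19)) && ((!(acc < 3*z + 10)) ==> (((g != 4 || z >= 0) ==> (forall t_1. ((7/2)*g + t_1 < -6 && g < 5 && 2*acc <= 3*t_1 - 9))) && ((!(g != 4 || z >= 0)) ==> (7*acc + 3*g < -38 && 2*acc < -3 && 2*acc <= 9*g + 7))))


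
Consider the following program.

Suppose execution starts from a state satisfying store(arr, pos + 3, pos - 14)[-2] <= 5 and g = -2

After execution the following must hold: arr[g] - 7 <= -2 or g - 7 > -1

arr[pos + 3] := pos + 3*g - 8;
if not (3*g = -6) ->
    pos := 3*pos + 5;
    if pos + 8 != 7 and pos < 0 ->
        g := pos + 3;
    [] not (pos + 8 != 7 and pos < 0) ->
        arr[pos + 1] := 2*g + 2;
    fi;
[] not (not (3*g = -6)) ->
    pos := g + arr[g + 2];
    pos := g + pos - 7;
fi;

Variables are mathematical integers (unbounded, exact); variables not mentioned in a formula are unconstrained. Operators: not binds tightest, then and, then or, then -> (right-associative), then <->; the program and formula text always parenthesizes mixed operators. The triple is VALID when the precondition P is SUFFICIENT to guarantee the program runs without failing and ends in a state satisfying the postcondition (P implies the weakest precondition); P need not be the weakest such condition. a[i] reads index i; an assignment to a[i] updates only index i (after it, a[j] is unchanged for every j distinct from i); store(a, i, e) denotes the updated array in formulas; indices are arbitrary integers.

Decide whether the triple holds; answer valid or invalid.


Working backward. After the program, the postcondition arr[g] - 7 <= -2 or g - 7 > -1 must hold; in canonical form it is arr[g] <= 5 or g > 6.
Then branch requires ((3*pos != -6 and 3*pos < -5) -> (arr[3*pos + 8] <= 5 or 3*pos > -2)) and ((not (3*pos != -6 and 3*pos < -5)) -> (store(arr, 3*pos + 6, 2*g + 2)[g] <= 5 or g > 6)); else branch requires arr[g] <= 5 or g > 6.
Before the if: ((not (3*g = -6)) -> (((3*pos != -6 and 3*pos < -5) -> (arr[3*pos + 8] <= 5 or 3*pos > -2)) and ((not (3*pos != -6 and 3*pos < -5)) -> (store(arr, 3*pos + 6, 2*g + 2)[g] <= 5 or g > 6)))) and (3*g = -6 -> (arr[g] <= 5 or g > 6))
Before arr[pos + 3] := pos + 3*g - 8: ((not (3*g = -6)) -> (((3*pos != -6 and 3*pos < -5) -> (store(arr, pos + 3, 3*g + pos - 8)[3*pos + 8] <= 5 or 3*pos > -2)) and ((not (3*pos != -6 and 3*pos < -5)) -> (store(store(arr, pos + 3, 3*g + pos - 8), 3*pos + 6, 2*g + 2)[g] <= 5 or g > 6)))) and (3*g = -6 -> (store(arr, pos + 3, 3*g + pos - 8)[g] <= 5 or g > 6))
The weakest precondition is ((not (3*g = -6)) -> (((3*pos != -6 and 3*pos < -5) -> (store(arr, pos + 3, 3*g + pos - 8)[3*pos + 8] <= 5 or 3*pos > -2)) and ((not (3*pos != -6 and 3*pos < -5)) -> (store(store(arr, pos + 3, 3*g + pos - 8), 3*pos + 6, 2*g + 2)[g] <= 5 or g > 6)))) and (3*g = -6 -> (store(arr, pos + 3, 3*g + pos - 8)[g] <= 5 or g > 6)).
Check whether store(arr, pos + 3, pos - 14)[-2] <= 5 and g = -2 implies it.
Every state satisfying the precondition satisfies the weakest precondition: the implication holds.
Answer: valid


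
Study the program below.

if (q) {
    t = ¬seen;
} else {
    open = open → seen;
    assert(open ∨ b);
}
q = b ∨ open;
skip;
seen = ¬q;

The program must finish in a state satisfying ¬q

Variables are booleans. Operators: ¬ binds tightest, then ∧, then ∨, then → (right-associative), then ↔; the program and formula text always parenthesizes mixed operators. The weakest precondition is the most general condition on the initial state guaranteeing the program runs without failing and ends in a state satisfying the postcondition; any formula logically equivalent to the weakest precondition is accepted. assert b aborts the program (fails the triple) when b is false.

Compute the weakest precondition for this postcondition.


Working backward. After the program, ¬q must hold.
Before seen := ¬q: ¬q
Before skip: ¬q
Before q := b ∨ open: ¬(b ∨ open)
Then branch requires ¬(b ∨ open); else branch requires ((open → seen) ∨ b) ∧ (¬(b ∨ (open → seen))).
Before the if: (q → (¬(b ∨ open))) ∧ ((¬q) → (((open → seen) ∨ b) ∧ (¬(b ∨ (open → seen)))))
Answer: WP = (q → (¬(b ∨ open))) ∧ ((¬q) → (((open → seen) ∨ b) ∧ (¬(b ∨ (open → seen)))))


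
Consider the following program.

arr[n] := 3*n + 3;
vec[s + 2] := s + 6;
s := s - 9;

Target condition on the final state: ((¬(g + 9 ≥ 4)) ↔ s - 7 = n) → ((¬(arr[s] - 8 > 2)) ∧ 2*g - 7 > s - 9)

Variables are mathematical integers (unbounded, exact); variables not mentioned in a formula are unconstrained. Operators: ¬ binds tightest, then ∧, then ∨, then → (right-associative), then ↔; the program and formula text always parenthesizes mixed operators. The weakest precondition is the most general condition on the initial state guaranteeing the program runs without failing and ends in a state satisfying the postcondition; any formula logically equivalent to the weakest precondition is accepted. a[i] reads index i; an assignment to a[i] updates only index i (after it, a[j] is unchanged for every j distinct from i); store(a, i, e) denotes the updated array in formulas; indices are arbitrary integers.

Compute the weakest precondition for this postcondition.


Working backward. After the program, the postcondition ((¬(g + 9 ≥ 4)) ↔ s - 7 = n) → ((¬(arr[s] - 8 > 2)) ∧ 2*g - 7 > s - 9) must hold; in canonical form it is ((¬(g ≥ -5)) ↔ s = n + 7) → ((¬(arr[s] > 10)) ∧ 2*g > s - 2).
Before s := s - 9: ((¬(g ≥ -5)) ↔ s = n + 16) → ((¬(arr[s - 9] > 10)) ∧ 2*g > s - 11)
Before vec[s + 2] := s + 6: ((¬(g ≥ -5)) ↔ s = n + 16) → ((¬(arr[s - 9] > 10)) ∧ 2*g > s - 11)
Before arr[n] := 3*n + 3: ((¬(g ≥ -5)) ↔ s = n + 16) → ((¬(store(arr, n, 3*n + 3)[s - 9] > 10)) ∧ 2*g > s - 11)
Answer: WP = ((¬(g ≥ -5)) ↔ s = n + 16) → ((¬(store(arr, n, 3*n + 3)[s - 9] > 10)) ∧ 2*g > s - 11)
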